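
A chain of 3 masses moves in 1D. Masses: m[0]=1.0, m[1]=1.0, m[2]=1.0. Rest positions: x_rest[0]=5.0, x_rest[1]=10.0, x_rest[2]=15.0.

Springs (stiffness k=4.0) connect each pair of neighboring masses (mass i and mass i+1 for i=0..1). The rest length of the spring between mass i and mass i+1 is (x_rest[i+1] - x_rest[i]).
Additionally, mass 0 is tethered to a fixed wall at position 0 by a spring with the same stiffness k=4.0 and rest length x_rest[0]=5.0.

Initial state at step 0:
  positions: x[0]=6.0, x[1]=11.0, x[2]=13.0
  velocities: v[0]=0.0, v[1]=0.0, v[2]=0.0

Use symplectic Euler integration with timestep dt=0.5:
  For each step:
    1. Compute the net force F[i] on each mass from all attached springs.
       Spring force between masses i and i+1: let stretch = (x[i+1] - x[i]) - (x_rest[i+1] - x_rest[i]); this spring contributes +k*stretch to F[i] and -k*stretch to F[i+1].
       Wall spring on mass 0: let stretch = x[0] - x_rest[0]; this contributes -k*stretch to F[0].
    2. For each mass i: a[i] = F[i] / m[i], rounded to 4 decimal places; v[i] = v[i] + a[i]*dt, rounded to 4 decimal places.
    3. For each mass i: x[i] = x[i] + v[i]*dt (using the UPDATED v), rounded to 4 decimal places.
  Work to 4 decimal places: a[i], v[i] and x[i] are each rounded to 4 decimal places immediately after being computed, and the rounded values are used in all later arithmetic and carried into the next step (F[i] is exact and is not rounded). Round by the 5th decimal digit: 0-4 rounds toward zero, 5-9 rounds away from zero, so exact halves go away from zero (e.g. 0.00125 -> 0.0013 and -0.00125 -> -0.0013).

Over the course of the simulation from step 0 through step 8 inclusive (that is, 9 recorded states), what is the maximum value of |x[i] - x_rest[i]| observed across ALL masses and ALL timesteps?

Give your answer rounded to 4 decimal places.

Step 0: x=[6.0000 11.0000 13.0000] v=[0.0000 0.0000 0.0000]
Step 1: x=[5.0000 8.0000 16.0000] v=[-2.0000 -6.0000 6.0000]
Step 2: x=[2.0000 10.0000 16.0000] v=[-6.0000 4.0000 0.0000]
Step 3: x=[5.0000 10.0000 15.0000] v=[6.0000 0.0000 -2.0000]
Step 4: x=[8.0000 10.0000 14.0000] v=[6.0000 0.0000 -2.0000]
Step 5: x=[5.0000 12.0000 14.0000] v=[-6.0000 4.0000 0.0000]
Step 6: x=[4.0000 9.0000 17.0000] v=[-2.0000 -6.0000 6.0000]
Step 7: x=[4.0000 9.0000 17.0000] v=[0.0000 0.0000 0.0000]
Step 8: x=[5.0000 12.0000 14.0000] v=[2.0000 6.0000 -6.0000]
Max displacement = 3.0000

Answer: 3.0000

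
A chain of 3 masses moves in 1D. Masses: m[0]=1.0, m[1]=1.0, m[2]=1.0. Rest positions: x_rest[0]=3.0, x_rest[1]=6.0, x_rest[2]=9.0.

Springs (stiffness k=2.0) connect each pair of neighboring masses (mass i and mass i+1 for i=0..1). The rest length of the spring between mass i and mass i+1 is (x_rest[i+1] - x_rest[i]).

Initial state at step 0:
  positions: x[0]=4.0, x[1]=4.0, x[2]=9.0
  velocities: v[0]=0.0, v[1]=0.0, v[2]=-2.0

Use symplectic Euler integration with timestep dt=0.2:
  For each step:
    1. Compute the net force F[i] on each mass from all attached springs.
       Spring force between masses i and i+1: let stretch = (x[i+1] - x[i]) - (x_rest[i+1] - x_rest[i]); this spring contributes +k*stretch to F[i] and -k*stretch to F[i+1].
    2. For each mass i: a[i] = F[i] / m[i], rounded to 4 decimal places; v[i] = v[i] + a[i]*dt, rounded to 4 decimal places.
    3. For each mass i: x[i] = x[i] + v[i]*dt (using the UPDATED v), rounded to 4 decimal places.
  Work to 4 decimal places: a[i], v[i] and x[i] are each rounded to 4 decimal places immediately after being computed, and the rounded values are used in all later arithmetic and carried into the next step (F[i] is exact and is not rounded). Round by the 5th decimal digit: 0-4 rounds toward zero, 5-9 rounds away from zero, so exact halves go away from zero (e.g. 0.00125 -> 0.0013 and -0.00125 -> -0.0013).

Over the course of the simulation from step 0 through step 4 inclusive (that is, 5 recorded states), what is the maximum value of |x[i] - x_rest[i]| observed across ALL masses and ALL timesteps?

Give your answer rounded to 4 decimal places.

Step 0: x=[4.0000 4.0000 9.0000] v=[0.0000 0.0000 -2.0000]
Step 1: x=[3.7600 4.4000 8.4400] v=[-1.2000 2.0000 -2.8000]
Step 2: x=[3.3312 5.0720 7.7968] v=[-2.1440 3.3600 -3.2160]
Step 3: x=[2.8017 5.8227 7.1756] v=[-2.6477 3.7536 -3.1059]
Step 4: x=[2.2738 6.4400 6.6862] v=[-2.6393 3.0864 -2.4471]
Max displacement = 2.3138

Answer: 2.3138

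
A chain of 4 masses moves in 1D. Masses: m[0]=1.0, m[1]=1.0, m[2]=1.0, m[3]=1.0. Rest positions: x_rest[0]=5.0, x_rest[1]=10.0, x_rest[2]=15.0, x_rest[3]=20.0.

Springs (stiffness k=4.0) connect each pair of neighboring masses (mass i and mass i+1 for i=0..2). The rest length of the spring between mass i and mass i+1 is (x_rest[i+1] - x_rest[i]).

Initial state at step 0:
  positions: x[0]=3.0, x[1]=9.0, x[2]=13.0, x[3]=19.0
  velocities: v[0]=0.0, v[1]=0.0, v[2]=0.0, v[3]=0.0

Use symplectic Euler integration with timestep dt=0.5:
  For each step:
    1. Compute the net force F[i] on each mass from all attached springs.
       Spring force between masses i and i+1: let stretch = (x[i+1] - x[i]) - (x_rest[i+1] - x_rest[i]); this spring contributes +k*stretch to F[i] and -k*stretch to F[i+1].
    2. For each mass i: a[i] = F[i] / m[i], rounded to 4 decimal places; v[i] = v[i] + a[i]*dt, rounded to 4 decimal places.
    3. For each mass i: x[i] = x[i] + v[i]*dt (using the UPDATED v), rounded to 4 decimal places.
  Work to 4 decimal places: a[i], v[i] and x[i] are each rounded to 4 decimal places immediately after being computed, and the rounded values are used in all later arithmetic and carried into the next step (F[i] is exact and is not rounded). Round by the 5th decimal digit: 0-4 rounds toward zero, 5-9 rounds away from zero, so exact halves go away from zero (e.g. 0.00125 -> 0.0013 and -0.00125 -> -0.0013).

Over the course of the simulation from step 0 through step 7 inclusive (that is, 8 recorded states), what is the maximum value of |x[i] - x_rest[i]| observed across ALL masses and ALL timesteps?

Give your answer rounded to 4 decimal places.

Answer: 3.0000

Derivation:
Step 0: x=[3.0000 9.0000 13.0000 19.0000] v=[0.0000 0.0000 0.0000 0.0000]
Step 1: x=[4.0000 7.0000 15.0000 18.0000] v=[2.0000 -4.0000 4.0000 -2.0000]
Step 2: x=[3.0000 10.0000 12.0000 19.0000] v=[-2.0000 6.0000 -6.0000 2.0000]
Step 3: x=[4.0000 8.0000 14.0000 18.0000] v=[2.0000 -4.0000 4.0000 -2.0000]
Step 4: x=[4.0000 8.0000 14.0000 18.0000] v=[0.0000 0.0000 0.0000 0.0000]
Step 5: x=[3.0000 10.0000 12.0000 19.0000] v=[-2.0000 4.0000 -4.0000 2.0000]
Step 6: x=[4.0000 7.0000 15.0000 18.0000] v=[2.0000 -6.0000 6.0000 -2.0000]
Step 7: x=[3.0000 9.0000 13.0000 19.0000] v=[-2.0000 4.0000 -4.0000 2.0000]
Max displacement = 3.0000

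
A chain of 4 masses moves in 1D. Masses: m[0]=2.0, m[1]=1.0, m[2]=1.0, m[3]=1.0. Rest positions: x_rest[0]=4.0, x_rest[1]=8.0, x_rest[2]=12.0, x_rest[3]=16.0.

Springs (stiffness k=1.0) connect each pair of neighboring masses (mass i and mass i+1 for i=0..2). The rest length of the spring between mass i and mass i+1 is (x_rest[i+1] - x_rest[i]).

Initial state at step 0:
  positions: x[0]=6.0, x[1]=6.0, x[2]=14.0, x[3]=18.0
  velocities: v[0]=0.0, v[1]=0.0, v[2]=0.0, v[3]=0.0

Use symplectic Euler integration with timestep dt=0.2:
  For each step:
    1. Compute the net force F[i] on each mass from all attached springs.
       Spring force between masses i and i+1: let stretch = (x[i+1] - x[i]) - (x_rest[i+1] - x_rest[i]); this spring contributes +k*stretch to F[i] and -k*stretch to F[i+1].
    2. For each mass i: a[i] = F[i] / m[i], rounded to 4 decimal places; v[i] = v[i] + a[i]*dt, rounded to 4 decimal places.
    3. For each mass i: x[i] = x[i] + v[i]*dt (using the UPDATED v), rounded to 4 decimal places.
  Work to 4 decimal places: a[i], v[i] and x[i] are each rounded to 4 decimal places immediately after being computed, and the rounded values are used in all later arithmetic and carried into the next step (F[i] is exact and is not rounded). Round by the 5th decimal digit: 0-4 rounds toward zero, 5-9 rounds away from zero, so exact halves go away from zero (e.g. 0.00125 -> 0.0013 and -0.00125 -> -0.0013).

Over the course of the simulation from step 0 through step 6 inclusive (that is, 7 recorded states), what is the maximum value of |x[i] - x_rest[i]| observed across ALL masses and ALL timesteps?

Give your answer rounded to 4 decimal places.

Step 0: x=[6.0000 6.0000 14.0000 18.0000] v=[0.0000 0.0000 0.0000 0.0000]
Step 1: x=[5.9200 6.3200 13.8400 18.0000] v=[-0.4000 1.6000 -0.8000 0.0000]
Step 2: x=[5.7680 6.9248 13.5456 17.9936] v=[-0.7600 3.0240 -1.4720 -0.0320]
Step 3: x=[5.5591 7.7482 13.1643 17.9693] v=[-1.0443 4.1168 -1.9066 -0.1216]
Step 4: x=[5.3140 8.7006 12.7585 17.9128] v=[-1.2254 4.7622 -2.0288 -0.2826]
Step 5: x=[5.0567 9.6799 12.3966 17.8101] v=[-1.2867 4.8965 -1.8095 -0.5135]
Step 6: x=[4.8118 10.5829 12.1426 17.6509] v=[-1.2244 4.5152 -1.2701 -0.7962]
Max displacement = 2.5829

Answer: 2.5829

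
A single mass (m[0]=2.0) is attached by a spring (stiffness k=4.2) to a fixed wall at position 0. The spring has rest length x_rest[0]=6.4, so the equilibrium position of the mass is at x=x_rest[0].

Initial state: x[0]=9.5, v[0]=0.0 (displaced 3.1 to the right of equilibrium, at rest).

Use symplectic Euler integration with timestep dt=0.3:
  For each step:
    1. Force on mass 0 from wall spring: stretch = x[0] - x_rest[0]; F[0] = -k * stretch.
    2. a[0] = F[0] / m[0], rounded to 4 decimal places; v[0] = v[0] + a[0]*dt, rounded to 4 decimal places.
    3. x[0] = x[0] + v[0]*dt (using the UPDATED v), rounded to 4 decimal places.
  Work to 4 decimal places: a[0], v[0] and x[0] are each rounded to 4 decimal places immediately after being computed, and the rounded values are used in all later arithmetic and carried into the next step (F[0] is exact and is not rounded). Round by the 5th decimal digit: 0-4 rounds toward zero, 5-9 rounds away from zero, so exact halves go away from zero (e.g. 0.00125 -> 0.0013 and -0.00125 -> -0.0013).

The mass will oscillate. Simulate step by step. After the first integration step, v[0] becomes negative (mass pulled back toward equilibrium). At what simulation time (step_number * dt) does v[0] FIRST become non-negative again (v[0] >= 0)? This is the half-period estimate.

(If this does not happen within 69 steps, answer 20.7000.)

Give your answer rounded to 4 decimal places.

Answer: 2.4000

Derivation:
Step 0: x=[9.5000] v=[0.0000]
Step 1: x=[8.9141] v=[-1.9530]
Step 2: x=[7.8530] v=[-3.5369]
Step 3: x=[6.5173] v=[-4.4523]
Step 4: x=[5.1594] v=[-4.5262]
Step 5: x=[4.0360] v=[-3.7446]
Step 6: x=[3.3594] v=[-2.2553]
Step 7: x=[3.2575] v=[-0.3397]
Step 8: x=[3.7495] v=[1.6401]
First v>=0 after going negative at step 8, time=2.4000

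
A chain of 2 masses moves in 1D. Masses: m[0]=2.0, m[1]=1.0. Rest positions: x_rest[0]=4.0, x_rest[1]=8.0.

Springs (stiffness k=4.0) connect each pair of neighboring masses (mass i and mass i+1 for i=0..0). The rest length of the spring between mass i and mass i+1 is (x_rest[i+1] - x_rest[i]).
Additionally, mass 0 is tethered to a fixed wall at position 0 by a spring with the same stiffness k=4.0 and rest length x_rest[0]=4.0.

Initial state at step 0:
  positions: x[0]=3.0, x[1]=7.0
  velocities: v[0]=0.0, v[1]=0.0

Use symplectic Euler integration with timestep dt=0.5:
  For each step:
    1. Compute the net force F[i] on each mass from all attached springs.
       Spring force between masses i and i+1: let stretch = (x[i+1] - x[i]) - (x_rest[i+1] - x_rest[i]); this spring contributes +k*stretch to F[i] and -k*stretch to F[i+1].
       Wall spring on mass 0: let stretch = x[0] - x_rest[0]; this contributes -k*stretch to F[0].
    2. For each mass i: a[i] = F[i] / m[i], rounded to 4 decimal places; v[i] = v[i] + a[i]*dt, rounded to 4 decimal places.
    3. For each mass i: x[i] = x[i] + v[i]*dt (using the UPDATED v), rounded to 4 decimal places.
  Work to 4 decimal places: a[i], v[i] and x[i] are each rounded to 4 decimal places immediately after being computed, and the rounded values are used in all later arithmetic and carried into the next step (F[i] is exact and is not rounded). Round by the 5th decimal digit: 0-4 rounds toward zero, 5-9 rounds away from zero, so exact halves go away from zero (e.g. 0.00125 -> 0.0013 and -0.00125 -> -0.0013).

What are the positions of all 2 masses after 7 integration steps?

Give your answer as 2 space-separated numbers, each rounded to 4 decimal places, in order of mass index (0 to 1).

Answer: 4.5625 8.6250

Derivation:
Step 0: x=[3.0000 7.0000] v=[0.0000 0.0000]
Step 1: x=[3.5000 7.0000] v=[1.0000 0.0000]
Step 2: x=[4.0000 7.5000] v=[1.0000 1.0000]
Step 3: x=[4.2500 8.5000] v=[0.5000 2.0000]
Step 4: x=[4.5000 9.2500] v=[0.5000 1.5000]
Step 5: x=[4.8750 9.2500] v=[0.7500 0.0000]
Step 6: x=[5.0000 8.8750] v=[0.2500 -0.7500]
Step 7: x=[4.5625 8.6250] v=[-0.8750 -0.5000]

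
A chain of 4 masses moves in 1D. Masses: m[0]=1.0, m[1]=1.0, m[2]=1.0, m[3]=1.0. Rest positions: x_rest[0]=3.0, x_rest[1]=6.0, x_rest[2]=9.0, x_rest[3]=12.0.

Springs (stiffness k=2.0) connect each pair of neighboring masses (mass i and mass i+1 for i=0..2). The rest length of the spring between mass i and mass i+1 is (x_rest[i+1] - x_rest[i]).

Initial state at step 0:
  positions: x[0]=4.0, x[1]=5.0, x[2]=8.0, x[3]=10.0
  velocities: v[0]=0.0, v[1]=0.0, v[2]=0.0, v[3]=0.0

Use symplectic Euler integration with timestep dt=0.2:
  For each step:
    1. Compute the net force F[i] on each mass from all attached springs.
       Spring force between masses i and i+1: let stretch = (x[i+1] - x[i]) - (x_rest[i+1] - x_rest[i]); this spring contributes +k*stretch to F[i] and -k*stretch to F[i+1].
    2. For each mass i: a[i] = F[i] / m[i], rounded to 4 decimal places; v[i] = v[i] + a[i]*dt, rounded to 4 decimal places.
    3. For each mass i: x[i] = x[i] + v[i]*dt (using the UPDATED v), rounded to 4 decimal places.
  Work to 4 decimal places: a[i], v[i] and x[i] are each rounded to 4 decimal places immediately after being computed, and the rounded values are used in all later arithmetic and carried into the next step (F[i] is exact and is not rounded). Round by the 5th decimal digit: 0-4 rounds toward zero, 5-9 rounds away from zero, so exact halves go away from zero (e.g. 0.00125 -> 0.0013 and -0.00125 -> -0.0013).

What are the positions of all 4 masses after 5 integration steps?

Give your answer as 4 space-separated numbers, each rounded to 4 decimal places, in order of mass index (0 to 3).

Step 0: x=[4.0000 5.0000 8.0000 10.0000] v=[0.0000 0.0000 0.0000 0.0000]
Step 1: x=[3.8400 5.1600 7.9200 10.0800] v=[-0.8000 0.8000 -0.4000 0.4000]
Step 2: x=[3.5456 5.4352 7.7920 10.2272] v=[-1.4720 1.3760 -0.6400 0.7360]
Step 3: x=[3.1624 5.7478 7.6703 10.4196] v=[-1.9162 1.5629 -0.6086 0.9619]
Step 4: x=[2.7460 6.0073 7.6147 10.6320] v=[-2.0820 1.2977 -0.2779 1.0622]
Step 5: x=[2.3505 6.1345 7.6719 10.8431] v=[-1.9775 0.6361 0.2861 1.0553]

Answer: 2.3505 6.1345 7.6719 10.8431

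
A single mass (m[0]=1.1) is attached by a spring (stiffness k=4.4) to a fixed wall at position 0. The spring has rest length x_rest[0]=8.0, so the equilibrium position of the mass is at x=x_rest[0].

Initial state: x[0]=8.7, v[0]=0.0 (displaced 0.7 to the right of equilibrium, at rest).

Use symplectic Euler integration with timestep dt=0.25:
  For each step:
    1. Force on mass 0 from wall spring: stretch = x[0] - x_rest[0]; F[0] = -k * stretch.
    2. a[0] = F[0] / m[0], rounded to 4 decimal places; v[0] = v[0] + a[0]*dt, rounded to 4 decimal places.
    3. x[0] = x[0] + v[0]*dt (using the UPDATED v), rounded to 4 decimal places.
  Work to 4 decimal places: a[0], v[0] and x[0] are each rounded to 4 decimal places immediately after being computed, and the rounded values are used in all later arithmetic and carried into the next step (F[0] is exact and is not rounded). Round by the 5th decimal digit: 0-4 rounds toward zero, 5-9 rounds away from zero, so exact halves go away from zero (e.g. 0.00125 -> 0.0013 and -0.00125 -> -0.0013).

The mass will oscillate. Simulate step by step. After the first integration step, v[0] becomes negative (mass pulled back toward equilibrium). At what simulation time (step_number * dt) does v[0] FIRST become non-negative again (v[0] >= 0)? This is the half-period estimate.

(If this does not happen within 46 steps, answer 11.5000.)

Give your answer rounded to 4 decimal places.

Step 0: x=[8.7000] v=[0.0000]
Step 1: x=[8.5250] v=[-0.7000]
Step 2: x=[8.2188] v=[-1.2250]
Step 3: x=[7.8579] v=[-1.4438]
Step 4: x=[7.5325] v=[-1.3017]
Step 5: x=[7.3240] v=[-0.8342]
Step 6: x=[7.2845] v=[-0.1582]
Step 7: x=[7.4238] v=[0.5573]
First v>=0 after going negative at step 7, time=1.7500

Answer: 1.7500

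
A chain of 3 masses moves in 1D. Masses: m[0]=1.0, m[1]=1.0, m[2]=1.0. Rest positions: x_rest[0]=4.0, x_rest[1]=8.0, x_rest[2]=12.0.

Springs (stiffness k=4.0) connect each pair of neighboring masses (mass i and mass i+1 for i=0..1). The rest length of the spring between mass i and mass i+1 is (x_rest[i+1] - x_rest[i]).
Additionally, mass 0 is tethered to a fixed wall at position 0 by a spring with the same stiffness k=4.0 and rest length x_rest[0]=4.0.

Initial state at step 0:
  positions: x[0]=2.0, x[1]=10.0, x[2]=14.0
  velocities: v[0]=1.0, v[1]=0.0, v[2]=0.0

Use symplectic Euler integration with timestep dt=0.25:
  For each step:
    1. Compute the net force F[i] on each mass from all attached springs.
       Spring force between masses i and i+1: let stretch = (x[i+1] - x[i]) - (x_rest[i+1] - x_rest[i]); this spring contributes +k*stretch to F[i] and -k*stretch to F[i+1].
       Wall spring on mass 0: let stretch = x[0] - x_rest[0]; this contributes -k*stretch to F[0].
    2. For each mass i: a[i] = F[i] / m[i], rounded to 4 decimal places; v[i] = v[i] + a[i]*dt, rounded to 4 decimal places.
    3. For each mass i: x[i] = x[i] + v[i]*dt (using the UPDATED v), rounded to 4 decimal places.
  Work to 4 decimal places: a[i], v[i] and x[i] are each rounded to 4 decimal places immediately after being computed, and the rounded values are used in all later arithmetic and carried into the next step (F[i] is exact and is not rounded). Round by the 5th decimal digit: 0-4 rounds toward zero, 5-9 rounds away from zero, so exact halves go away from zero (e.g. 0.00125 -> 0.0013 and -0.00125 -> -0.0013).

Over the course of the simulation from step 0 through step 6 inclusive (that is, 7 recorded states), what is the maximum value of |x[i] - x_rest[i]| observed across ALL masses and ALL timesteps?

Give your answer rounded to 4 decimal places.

Step 0: x=[2.0000 10.0000 14.0000] v=[1.0000 0.0000 0.0000]
Step 1: x=[3.7500 9.0000 14.0000] v=[7.0000 -4.0000 0.0000]
Step 2: x=[5.8750 7.9375 13.7500] v=[8.5000 -4.2500 -1.0000]
Step 3: x=[7.0469 7.8125 13.0469] v=[4.6875 -0.5000 -2.8125]
Step 4: x=[6.6485 8.8047 12.0352] v=[-1.5938 3.9688 -4.0469]
Step 5: x=[5.1270 10.0655 11.2159] v=[-6.0861 5.0431 -3.2774]
Step 6: x=[3.5584 10.3793 11.1090] v=[-6.2746 1.2550 -0.4278]
Max displacement = 3.0469

Answer: 3.0469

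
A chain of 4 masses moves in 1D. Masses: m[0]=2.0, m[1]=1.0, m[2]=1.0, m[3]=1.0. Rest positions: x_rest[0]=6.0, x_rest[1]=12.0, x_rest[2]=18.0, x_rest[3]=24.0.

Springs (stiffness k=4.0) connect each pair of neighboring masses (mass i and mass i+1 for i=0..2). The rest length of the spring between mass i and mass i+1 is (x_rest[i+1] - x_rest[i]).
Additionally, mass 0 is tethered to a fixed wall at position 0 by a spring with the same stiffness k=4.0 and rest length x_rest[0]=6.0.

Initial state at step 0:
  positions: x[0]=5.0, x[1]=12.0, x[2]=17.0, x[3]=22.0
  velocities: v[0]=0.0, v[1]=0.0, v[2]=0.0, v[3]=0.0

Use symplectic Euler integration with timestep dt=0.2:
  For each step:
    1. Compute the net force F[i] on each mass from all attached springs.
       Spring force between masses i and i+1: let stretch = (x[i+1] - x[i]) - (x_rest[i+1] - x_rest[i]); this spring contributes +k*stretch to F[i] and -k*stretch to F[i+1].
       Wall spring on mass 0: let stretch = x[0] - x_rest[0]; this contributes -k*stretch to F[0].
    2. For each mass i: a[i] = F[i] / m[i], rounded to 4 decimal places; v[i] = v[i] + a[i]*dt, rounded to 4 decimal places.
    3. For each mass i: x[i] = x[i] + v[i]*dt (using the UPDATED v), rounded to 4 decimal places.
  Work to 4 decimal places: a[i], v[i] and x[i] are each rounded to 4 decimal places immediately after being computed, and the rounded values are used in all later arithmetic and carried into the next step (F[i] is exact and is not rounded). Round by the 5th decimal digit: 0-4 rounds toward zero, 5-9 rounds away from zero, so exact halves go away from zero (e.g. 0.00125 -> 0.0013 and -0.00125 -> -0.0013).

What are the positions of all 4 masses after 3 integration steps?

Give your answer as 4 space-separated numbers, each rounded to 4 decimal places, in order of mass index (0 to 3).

Answer: 5.7224 10.6668 16.8966 22.8320

Derivation:
Step 0: x=[5.0000 12.0000 17.0000 22.0000] v=[0.0000 0.0000 0.0000 0.0000]
Step 1: x=[5.1600 11.6800 17.0000 22.1600] v=[0.8000 -1.6000 0.0000 0.8000]
Step 2: x=[5.4288 11.1680 16.9744 22.4544] v=[1.3440 -2.5600 -0.1280 1.4720]
Step 3: x=[5.7224 10.6668 16.8966 22.8320] v=[1.4682 -2.5062 -0.3891 1.8880]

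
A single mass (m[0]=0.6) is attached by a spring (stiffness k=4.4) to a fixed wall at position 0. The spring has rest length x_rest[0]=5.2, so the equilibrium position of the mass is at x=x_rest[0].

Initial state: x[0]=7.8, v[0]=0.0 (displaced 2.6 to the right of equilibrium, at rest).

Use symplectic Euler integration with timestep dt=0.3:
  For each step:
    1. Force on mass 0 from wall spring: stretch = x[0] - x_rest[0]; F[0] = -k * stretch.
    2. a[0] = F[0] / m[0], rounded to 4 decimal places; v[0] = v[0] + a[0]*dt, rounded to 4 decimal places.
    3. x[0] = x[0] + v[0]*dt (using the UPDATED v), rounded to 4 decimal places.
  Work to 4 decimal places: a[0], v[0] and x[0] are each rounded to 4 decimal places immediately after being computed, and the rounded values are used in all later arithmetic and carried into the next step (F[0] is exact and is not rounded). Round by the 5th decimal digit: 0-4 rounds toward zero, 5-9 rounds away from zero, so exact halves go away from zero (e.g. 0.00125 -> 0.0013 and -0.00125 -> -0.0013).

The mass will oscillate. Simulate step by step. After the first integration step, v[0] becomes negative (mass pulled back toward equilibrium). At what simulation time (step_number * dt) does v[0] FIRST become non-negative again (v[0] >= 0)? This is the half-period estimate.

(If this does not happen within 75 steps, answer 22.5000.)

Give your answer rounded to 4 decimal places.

Step 0: x=[7.8000] v=[0.0000]
Step 1: x=[6.0840] v=[-5.7200]
Step 2: x=[3.7846] v=[-7.6648]
Step 3: x=[2.4193] v=[-4.5509]
Step 4: x=[2.8893] v=[1.5666]
First v>=0 after going negative at step 4, time=1.2000

Answer: 1.2000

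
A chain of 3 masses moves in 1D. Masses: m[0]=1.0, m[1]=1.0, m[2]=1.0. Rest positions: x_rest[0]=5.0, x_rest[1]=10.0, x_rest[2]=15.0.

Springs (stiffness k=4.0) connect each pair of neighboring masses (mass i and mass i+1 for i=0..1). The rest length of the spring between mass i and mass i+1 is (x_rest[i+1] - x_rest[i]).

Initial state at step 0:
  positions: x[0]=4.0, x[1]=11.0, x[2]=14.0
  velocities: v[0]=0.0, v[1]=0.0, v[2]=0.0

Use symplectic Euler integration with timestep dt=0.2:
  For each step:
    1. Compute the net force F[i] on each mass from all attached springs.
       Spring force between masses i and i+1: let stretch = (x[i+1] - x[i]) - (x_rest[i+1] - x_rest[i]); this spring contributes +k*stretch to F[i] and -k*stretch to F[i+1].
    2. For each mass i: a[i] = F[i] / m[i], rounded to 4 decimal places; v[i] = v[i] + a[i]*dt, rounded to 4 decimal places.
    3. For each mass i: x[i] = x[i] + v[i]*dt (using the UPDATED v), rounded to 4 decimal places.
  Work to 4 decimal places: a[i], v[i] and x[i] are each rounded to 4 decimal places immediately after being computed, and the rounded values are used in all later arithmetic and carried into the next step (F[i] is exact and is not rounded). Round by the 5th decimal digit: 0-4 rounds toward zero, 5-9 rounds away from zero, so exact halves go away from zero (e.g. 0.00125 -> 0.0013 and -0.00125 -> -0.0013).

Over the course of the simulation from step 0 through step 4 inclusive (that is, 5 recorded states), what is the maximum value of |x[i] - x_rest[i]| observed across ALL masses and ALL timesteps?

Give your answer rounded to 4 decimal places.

Answer: 1.7535

Derivation:
Step 0: x=[4.0000 11.0000 14.0000] v=[0.0000 0.0000 0.0000]
Step 1: x=[4.3200 10.3600 14.3200] v=[1.6000 -3.2000 1.6000]
Step 2: x=[4.8064 9.3872 14.8064] v=[2.4320 -4.8640 2.4320]
Step 3: x=[5.2257 8.5485 15.2257] v=[2.0966 -4.1933 2.0966]
Step 4: x=[5.3767 8.2465 15.3767] v=[0.7548 -1.5098 0.7548]
Max displacement = 1.7535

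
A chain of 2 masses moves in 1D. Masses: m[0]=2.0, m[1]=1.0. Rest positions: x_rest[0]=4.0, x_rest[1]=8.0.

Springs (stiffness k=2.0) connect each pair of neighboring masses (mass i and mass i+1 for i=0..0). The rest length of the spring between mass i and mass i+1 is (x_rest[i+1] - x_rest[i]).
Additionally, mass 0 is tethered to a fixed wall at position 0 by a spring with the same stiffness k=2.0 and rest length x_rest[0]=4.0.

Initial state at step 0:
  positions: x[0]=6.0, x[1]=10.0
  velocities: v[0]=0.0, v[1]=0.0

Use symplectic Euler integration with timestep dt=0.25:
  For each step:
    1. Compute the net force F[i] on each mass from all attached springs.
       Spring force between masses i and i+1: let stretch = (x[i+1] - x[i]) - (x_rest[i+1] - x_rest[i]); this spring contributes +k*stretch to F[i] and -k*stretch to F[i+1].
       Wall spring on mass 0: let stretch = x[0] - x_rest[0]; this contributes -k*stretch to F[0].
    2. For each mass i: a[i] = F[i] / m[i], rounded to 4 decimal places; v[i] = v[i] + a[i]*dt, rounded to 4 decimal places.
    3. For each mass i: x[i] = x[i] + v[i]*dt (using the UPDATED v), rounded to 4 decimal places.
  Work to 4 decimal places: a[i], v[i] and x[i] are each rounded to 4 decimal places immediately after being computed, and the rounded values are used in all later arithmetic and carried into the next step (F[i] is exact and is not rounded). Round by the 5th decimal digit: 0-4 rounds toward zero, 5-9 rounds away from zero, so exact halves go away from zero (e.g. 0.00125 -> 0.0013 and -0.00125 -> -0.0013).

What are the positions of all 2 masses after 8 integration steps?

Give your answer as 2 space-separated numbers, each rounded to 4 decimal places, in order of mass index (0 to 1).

Answer: 3.6952 8.1494

Derivation:
Step 0: x=[6.0000 10.0000] v=[0.0000 0.0000]
Step 1: x=[5.8750 10.0000] v=[-0.5000 0.0000]
Step 2: x=[5.6406 9.9844] v=[-0.9375 -0.0625]
Step 3: x=[5.3252 9.9258] v=[-1.2617 -0.2344]
Step 4: x=[4.9645 9.7921] v=[-1.4429 -0.5347]
Step 5: x=[4.5952 9.5550] v=[-1.4771 -0.9485]
Step 6: x=[4.2487 9.1979] v=[-1.3860 -1.4284]
Step 7: x=[3.9460 8.7222] v=[-1.2109 -1.9030]
Step 8: x=[3.6952 8.1494] v=[-1.0034 -2.2911]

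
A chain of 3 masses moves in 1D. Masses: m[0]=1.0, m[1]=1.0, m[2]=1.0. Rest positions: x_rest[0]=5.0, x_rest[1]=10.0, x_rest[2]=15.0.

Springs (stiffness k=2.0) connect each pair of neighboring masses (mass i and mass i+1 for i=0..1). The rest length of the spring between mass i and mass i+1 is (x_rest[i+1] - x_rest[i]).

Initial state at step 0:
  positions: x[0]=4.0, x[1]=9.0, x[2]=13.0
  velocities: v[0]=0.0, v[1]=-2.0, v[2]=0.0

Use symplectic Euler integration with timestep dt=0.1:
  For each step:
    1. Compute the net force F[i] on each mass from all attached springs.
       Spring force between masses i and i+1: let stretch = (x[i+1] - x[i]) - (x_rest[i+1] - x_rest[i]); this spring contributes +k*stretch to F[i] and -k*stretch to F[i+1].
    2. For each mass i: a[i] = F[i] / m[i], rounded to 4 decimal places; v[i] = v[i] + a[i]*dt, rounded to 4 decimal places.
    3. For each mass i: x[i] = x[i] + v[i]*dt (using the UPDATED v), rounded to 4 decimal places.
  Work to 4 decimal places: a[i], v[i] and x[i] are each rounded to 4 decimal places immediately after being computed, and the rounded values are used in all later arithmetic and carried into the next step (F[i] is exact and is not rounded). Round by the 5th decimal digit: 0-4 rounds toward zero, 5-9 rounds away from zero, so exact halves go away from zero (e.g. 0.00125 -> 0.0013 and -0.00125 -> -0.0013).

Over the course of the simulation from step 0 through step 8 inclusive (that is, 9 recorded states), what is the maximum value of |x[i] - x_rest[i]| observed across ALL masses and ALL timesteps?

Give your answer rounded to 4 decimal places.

Step 0: x=[4.0000 9.0000 13.0000] v=[0.0000 -2.0000 0.0000]
Step 1: x=[4.0000 8.7800 13.0200] v=[0.0000 -2.2000 0.2000]
Step 2: x=[3.9956 8.5492 13.0552] v=[-0.0440 -2.3080 0.3520]
Step 3: x=[3.9823 8.3175 13.1003] v=[-0.1333 -2.3175 0.4508]
Step 4: x=[3.9557 8.0947 13.1497] v=[-0.2663 -2.2280 0.4942]
Step 5: x=[3.9119 7.8902 13.1980] v=[-0.4385 -2.0448 0.4832]
Step 6: x=[3.8476 7.7123 13.2402] v=[-0.6428 -1.7789 0.4216]
Step 7: x=[3.7606 7.5677 13.2718] v=[-0.8699 -1.4463 0.3160]
Step 8: x=[3.6498 7.4610 13.2893] v=[-1.1085 -1.0669 0.1752]
Max displacement = 2.5390

Answer: 2.5390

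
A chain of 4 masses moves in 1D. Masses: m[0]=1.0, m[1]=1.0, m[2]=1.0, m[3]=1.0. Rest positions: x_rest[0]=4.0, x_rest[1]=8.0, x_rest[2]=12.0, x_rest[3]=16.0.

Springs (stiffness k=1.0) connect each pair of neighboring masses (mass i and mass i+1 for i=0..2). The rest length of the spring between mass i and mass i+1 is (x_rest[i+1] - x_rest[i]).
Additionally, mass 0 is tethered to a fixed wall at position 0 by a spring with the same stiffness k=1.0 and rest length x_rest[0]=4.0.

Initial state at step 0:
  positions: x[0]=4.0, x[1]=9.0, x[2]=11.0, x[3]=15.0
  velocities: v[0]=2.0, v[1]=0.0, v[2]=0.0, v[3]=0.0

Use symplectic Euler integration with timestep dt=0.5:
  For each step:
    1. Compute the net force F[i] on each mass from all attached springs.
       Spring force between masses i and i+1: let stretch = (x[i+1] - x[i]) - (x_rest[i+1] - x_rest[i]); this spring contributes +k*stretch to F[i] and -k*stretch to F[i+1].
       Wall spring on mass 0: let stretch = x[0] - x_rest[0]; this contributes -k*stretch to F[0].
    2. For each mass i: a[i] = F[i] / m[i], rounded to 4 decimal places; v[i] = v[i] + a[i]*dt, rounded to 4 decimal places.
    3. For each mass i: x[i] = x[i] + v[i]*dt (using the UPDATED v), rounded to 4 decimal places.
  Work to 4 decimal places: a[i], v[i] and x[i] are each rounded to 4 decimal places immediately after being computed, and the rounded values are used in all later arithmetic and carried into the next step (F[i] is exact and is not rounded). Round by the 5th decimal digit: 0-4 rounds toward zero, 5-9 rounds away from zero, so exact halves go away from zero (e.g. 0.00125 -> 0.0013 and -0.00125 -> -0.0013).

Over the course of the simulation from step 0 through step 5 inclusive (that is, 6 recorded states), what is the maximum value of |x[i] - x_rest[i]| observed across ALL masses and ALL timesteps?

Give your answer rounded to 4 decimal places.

Step 0: x=[4.0000 9.0000 11.0000 15.0000] v=[2.0000 0.0000 0.0000 0.0000]
Step 1: x=[5.2500 8.2500 11.5000 15.0000] v=[2.5000 -1.5000 1.0000 0.0000]
Step 2: x=[5.9375 7.5625 12.0625 15.1250] v=[1.3750 -1.3750 1.1250 0.2500]
Step 3: x=[5.5469 7.5938 12.2657 15.4844] v=[-0.7813 0.0625 0.4063 0.7188]
Step 4: x=[4.2813 8.2813 12.1056 16.0392] v=[-2.5313 1.3750 -0.3203 1.1095]
Step 5: x=[2.9453 8.9249 11.9728 16.6106] v=[-2.6720 1.2872 -0.2657 1.1427]
Max displacement = 1.9375

Answer: 1.9375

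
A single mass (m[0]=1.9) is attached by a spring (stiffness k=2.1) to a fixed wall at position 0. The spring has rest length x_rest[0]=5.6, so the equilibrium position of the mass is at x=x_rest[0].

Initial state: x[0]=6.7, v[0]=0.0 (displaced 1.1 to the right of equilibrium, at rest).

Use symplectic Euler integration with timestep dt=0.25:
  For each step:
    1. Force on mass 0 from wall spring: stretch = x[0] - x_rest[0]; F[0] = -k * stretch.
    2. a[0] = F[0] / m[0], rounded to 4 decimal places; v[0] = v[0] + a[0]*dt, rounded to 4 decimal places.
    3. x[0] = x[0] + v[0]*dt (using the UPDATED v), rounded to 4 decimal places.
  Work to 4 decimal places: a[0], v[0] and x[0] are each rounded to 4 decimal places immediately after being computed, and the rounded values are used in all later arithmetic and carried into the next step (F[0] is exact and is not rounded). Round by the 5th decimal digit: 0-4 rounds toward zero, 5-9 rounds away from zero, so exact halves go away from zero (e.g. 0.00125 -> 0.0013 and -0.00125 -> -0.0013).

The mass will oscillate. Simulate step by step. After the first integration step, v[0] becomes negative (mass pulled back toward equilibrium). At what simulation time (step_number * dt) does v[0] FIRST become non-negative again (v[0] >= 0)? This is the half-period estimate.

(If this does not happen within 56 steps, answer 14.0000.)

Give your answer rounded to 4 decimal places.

Answer: 3.0000

Derivation:
Step 0: x=[6.7000] v=[0.0000]
Step 1: x=[6.6240] v=[-0.3040]
Step 2: x=[6.4773] v=[-0.5870]
Step 3: x=[6.2700] v=[-0.8294]
Step 4: x=[6.0164] v=[-1.0145]
Step 5: x=[5.7340] v=[-1.1296]
Step 6: x=[5.4424] v=[-1.1666]
Step 7: x=[5.1616] v=[-1.1231]
Step 8: x=[4.9111] v=[-1.0020]
Step 9: x=[4.7082] v=[-0.8117]
Step 10: x=[4.5669] v=[-0.5653]
Step 11: x=[4.4969] v=[-0.2799]
Step 12: x=[4.5031] v=[0.0249]
First v>=0 after going negative at step 12, time=3.0000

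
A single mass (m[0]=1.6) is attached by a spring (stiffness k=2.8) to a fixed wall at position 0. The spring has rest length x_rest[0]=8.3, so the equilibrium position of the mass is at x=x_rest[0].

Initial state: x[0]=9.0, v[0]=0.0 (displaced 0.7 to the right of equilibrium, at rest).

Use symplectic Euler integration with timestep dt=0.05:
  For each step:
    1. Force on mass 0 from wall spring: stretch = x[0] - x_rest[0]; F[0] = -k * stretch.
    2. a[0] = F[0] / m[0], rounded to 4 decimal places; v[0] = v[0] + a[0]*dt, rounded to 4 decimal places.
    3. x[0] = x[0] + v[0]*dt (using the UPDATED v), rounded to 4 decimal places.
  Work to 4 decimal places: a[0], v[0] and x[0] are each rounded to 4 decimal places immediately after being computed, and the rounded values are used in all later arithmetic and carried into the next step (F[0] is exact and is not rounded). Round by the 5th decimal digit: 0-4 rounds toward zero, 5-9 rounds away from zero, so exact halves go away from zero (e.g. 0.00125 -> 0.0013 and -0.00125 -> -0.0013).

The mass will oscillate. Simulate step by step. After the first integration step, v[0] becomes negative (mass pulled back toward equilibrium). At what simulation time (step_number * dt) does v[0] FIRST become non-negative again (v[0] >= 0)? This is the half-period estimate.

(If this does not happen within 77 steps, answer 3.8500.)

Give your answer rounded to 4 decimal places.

Step 0: x=[9.0000] v=[0.0000]
Step 1: x=[8.9969] v=[-0.0613]
Step 2: x=[8.9908] v=[-0.1223]
Step 3: x=[8.9817] v=[-0.1827]
Step 4: x=[8.9696] v=[-0.2424]
Step 5: x=[8.9546] v=[-0.3010]
Step 6: x=[8.9367] v=[-0.3583]
Step 7: x=[8.9160] v=[-0.4140]
Step 8: x=[8.8926] v=[-0.4679]
Step 9: x=[8.8666] v=[-0.5198]
Step 10: x=[8.8381] v=[-0.5694]
Step 11: x=[8.8073] v=[-0.6165]
Step 12: x=[8.7743] v=[-0.6609]
Step 13: x=[8.7392] v=[-0.7024]
Step 14: x=[8.7022] v=[-0.7408]
Step 15: x=[8.6634] v=[-0.7760]
Step 16: x=[8.6230] v=[-0.8078]
Step 17: x=[8.5812] v=[-0.8361]
Step 18: x=[8.5382] v=[-0.8607]
Step 19: x=[8.4941] v=[-0.8815]
Step 20: x=[8.4492] v=[-0.8985]
Step 21: x=[8.4036] v=[-0.9116]
Step 22: x=[8.3576] v=[-0.9207]
Step 23: x=[8.3113] v=[-0.9257]
Step 24: x=[8.2650] v=[-0.9267]
Step 25: x=[8.2188] v=[-0.9236]
Step 26: x=[8.1730] v=[-0.9165]
Step 27: x=[8.1277] v=[-0.9054]
Step 28: x=[8.0832] v=[-0.8903]
Step 29: x=[8.0396] v=[-0.8713]
Step 30: x=[7.9972] v=[-0.8485]
Step 31: x=[7.9561] v=[-0.8220]
Step 32: x=[7.9165] v=[-0.7919]
Step 33: x=[7.8786] v=[-0.7583]
Step 34: x=[7.8425] v=[-0.7214]
Step 35: x=[7.8084] v=[-0.6814]
Step 36: x=[7.7765] v=[-0.6384]
Step 37: x=[7.7469] v=[-0.5926]
Step 38: x=[7.7197] v=[-0.5442]
Step 39: x=[7.6950] v=[-0.4934]
Step 40: x=[7.6730] v=[-0.4405]
Step 41: x=[7.6537] v=[-0.3856]
Step 42: x=[7.6372] v=[-0.3291]
Step 43: x=[7.6236] v=[-0.2711]
Step 44: x=[7.6130] v=[-0.2119]
Step 45: x=[7.6054] v=[-0.1518]
Step 46: x=[7.6009] v=[-0.0910]
Step 47: x=[7.5994] v=[-0.0298]
Step 48: x=[7.6010] v=[0.0315]
First v>=0 after going negative at step 48, time=2.4000

Answer: 2.4000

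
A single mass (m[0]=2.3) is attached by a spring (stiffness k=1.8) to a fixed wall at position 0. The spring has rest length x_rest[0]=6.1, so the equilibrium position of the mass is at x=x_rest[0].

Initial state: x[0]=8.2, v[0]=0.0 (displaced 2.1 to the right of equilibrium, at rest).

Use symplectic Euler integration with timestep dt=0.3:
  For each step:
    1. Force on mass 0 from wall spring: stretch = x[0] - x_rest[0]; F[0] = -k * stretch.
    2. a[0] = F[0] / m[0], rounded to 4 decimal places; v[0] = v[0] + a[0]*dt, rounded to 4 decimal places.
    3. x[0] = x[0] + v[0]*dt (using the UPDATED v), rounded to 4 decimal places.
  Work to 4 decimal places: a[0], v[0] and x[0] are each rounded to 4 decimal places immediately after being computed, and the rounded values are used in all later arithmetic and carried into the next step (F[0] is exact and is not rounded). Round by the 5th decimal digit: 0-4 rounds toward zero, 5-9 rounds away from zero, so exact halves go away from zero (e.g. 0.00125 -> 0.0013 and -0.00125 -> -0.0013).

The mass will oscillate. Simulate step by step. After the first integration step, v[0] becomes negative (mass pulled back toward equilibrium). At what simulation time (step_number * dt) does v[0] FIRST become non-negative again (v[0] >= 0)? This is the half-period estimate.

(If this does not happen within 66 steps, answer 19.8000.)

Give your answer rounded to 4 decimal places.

Answer: 3.6000

Derivation:
Step 0: x=[8.2000] v=[0.0000]
Step 1: x=[8.0521] v=[-0.4931]
Step 2: x=[7.7667] v=[-0.9514]
Step 3: x=[7.3639] v=[-1.3427]
Step 4: x=[6.8721] v=[-1.6394]
Step 5: x=[6.3259] v=[-1.8207]
Step 6: x=[5.7638] v=[-1.8737]
Step 7: x=[5.2254] v=[-1.7948]
Step 8: x=[4.7486] v=[-1.5895]
Step 9: x=[4.3669] v=[-1.2722]
Step 10: x=[4.1073] v=[-0.8653]
Step 11: x=[3.9881] v=[-0.3975]
Step 12: x=[4.0176] v=[0.0983]
First v>=0 after going negative at step 12, time=3.6000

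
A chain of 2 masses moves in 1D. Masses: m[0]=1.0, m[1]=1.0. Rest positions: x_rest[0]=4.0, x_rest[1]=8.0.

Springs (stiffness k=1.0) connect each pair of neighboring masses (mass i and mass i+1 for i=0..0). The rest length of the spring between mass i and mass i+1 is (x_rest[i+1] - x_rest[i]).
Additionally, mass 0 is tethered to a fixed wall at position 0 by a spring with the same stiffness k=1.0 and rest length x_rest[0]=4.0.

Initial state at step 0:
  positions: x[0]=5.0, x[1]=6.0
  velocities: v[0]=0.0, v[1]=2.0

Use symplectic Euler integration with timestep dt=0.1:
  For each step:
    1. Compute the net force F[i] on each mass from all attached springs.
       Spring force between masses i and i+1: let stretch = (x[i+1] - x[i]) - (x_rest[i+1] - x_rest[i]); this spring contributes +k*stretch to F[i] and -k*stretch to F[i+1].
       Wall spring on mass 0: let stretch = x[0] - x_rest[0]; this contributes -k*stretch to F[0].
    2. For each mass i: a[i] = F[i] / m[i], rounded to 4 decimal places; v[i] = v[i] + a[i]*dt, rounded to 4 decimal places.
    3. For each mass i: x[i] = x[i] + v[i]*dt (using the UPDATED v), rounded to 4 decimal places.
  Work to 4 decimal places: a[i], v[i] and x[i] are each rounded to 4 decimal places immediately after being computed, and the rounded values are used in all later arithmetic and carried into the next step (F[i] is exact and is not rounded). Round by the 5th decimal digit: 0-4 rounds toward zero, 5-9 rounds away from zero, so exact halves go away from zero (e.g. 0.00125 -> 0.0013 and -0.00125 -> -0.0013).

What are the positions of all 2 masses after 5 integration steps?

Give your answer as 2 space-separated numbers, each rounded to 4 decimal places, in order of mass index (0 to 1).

Answer: 4.4764 7.3869

Derivation:
Step 0: x=[5.0000 6.0000] v=[0.0000 2.0000]
Step 1: x=[4.9600 6.2300] v=[-0.4000 2.3000]
Step 2: x=[4.8831 6.4873] v=[-0.7690 2.5730]
Step 3: x=[4.7734 6.7686] v=[-1.0969 2.8126]
Step 4: x=[4.6359 7.0699] v=[-1.3747 3.0131]
Step 5: x=[4.4764 7.3869] v=[-1.5949 3.1697]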